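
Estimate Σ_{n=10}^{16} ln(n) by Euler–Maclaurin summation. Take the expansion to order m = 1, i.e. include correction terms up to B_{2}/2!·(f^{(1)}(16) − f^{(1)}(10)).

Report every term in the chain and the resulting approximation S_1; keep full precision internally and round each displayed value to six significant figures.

S_1 ≈ 17.8700

Integral: ∫_10^16 ln(x) dx = 15.3356.
Endpoint term: (f(10) + f(16))/2 = (2.30259 + 2.77259)/2 = 2.53759.
Running total after boundary: 17.8732.
Correction k=1: B_{2}/2! · (f^{(1)}(16) − f^{(1)}(10)) = 1/12 · (0.0625000 − 0.100000) = -0.00312500.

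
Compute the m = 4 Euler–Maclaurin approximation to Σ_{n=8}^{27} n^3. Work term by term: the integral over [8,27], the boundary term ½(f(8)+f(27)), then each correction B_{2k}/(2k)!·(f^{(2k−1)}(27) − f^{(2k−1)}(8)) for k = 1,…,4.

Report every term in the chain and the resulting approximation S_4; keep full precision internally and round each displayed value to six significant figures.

Integral: ∫_8^27 x^3 dx = 131836.
½[f(8) + f(27)] = ½[512.000 + 19683.0] = 10097.5.
Integral + boundary = 141934.
k=1: B_{2}/(2)! × [f^{(1)}(27) − f^{(1)}(8)] = 1/12 × (2187.00 − 192.000) = 166.250.
After k=1: 142100.
k=2: B_{4}/(4)! × [f^{(3)}(27) − f^{(3)}(8)] = −1/720 × (6.00000 − 6.00000) = 0.00000.
After k=2: 142100.
k=3: B_{6}/(6)! × [f^{(5)}(27) − f^{(5)}(8)] = 1/30240 × (0.00000 − 0.00000) = 0.00000.
After k=3: 142100.
k=4: B_{8}/(8)! × [f^{(7)}(27) − f^{(7)}(8)] = −1/1209600 × (0.00000 − 0.00000) = 0.00000.

S_4 ≈ 142100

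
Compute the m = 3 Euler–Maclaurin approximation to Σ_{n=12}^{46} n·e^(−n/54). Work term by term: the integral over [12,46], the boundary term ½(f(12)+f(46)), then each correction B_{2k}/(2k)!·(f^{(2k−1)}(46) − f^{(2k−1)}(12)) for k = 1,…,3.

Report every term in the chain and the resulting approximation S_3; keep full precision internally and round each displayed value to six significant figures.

Integral: ∫_12^46 x·e^(−x/54) dx = 550.058.
½[f(12) + f(46)] = ½[9.60885 + 19.6247] = 14.6168.
So far: 564.674.
k=1: B_{2}/(2)! × [f^{(1)}(46) − f^{(1)}(12)] = 1/12 × (0.0632036 − 0.622796) = -0.0466327.
After k=1: 564.628.
k=2: B_{4}/(4)! × [f^{(3)}(46) − f^{(3)}(12)] = −1/720 × (0.000314284 − 0.000762781) = 6.22913e-07.
After k=2: 564.628.
k=3: B_{6}/(6)! × [f^{(5)}(46) − f^{(5)}(12)] = 1/30240 × (2.08125e-07 − 4.49926e-07) = -7.99606e-12.

S_3 ≈ 564.628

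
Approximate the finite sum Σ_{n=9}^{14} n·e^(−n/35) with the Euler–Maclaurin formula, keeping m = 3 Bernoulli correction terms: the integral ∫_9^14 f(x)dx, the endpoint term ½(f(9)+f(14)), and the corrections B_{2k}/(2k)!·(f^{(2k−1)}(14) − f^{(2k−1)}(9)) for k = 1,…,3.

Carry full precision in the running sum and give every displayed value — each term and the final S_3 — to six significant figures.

∫_9^14 x·e^(−x/35) dx evaluates to 41.2180.
Endpoint term: (f(9) + f(14))/2 = (6.95932 + 9.38448)/2 = 8.17190.
Running total after boundary: 49.3899.
Correction k=1: B_{2}/2! · (f^{(1)}(14) − f^{(1)}(9)) = 1/12 · (0.402192 − 0.574420) = -0.0143523.
Running total after k=1: 49.3756.
Correction k=2: B_{4}/4! · (f^{(3)}(14) − f^{(3)}(9)) = −1/720 · (0.00142272 − 0.00173138) = 4.28689e-07.
Running total after k=2: 49.3756.
Correction k=3: B_{6}/6! · (f^{(5)}(14) − f^{(5)}(9)) = 1/30240 · (2.05479e-06 − 2.44395e-06) = -1.28689e-11.

S_3 ≈ 49.3756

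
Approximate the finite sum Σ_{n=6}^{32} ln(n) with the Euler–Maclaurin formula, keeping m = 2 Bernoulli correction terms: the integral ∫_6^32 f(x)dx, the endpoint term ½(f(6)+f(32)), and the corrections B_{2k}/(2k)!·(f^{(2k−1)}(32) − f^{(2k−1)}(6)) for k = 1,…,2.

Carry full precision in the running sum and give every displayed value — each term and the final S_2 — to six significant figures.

The integral term ∫_6^32 ln(x) dx = 74.1530.
½[f(6) + f(32)] = ½[1.79176 + 3.46574] = 2.62875.
Running total after boundary: 76.7817.
Order-1 term: 1/12 · (0.0312500 − 0.166667) = -0.0112847.
Partial sum through k=1: 76.7705.
Order-2 term: −1/720 · (6.10352e-05 − 0.00925926) = 1.27753e-05.

S_2 ≈ 76.7705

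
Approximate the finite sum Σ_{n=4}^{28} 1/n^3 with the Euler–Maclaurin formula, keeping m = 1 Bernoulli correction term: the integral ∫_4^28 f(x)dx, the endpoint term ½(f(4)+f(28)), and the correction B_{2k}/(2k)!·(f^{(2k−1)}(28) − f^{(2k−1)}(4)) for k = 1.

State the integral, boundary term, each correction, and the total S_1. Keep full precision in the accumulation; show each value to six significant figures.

The integral term ∫_4^28 1/x^3 dx = 0.0306122.
Boundary: ½(f(4) + f(28)) = ½(0.0156250 + 4.55539e-05) = 0.00783528.
Integral + boundary = 0.0384475.
Correction k=1: B_{2}/2! · (f^{(1)}(28) − f^{(1)}(4)) = 1/12 · (-4.88078e-06 − (-0.0117188)) = 0.000976156.

S_1 ≈ 0.0394237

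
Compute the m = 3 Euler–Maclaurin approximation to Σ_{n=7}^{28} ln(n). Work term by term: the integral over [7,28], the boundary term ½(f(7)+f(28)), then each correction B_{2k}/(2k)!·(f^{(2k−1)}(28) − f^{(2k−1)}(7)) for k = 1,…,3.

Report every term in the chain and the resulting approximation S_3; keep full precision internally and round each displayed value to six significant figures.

S_3 ≈ 61.3105

∫_7^28 ln(x) dx evaluates to 58.6804.
½[f(7) + f(28)] = ½[1.94591 + 3.33220] = 2.63906.
Integral + boundary = 61.3194.
Correction k=1: B_{2}/2! · (f^{(1)}(28) − f^{(1)}(7)) = 1/12 · (0.0357143 − 0.142857) = -0.00892857.
Partial sum through k=1: 61.3105.
Correction k=2: B_{4}/4! · (f^{(3)}(28) − f^{(3)}(7)) = −1/720 · (9.11079e-05 − 0.00583090) = 7.97194e-06.
Partial sum through k=2: 61.3105.
Correction k=3: B_{6}/6! · (f^{(5)}(28) − f^{(5)}(7)) = 1/30240 · (1.39451e-06 − 0.00142798) = -4.71753e-08.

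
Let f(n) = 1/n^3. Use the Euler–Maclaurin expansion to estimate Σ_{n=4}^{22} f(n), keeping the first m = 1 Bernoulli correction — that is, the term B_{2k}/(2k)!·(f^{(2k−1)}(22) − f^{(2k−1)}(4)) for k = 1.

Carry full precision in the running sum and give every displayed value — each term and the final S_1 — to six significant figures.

S_1 ≈ 0.0390519

The integral term ∫_4^22 1/x^3 dx = 0.0302169.
Endpoint term: (f(4) + f(22))/2 = (0.0156250 + 9.39144e-05)/2 = 0.00785946.
Integral + boundary = 0.0380764.
Order-1 term: 1/12 · (-1.28065e-05 − (-0.0117188)) = 0.000975495.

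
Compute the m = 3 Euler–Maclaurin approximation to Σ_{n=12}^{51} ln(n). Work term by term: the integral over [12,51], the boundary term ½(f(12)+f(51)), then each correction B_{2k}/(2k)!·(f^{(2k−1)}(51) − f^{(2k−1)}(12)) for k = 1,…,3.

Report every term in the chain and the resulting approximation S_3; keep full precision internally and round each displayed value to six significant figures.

S_3 ≈ 134.907

Integral: ∫_12^51 ln(x) dx = 131.704.
Endpoint term: (f(12) + f(51))/2 = (2.48491 + 3.93183)/2 = 3.20837.
So far: 134.913.
Order-1 term: 1/12 · (0.0196078 − 0.0833333) = -0.00531046.
Running total after k=1: 134.907.
Order-2 term: −1/720 · (1.50772e-05 − 0.00115741) = 1.58657e-06.
Running total after k=2: 134.907.
Order-3 term: 1/30240 · (6.95601e-08 − 9.64506e-05) = -3.18720e-09.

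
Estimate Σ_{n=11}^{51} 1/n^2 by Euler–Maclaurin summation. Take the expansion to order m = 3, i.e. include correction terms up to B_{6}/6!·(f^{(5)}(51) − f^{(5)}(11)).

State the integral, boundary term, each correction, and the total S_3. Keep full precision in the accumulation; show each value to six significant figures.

S_3 ≈ 0.0757495

The integral term ∫_11^51 1/x^2 dx = 0.0713012.
Endpoint term: (f(11) + f(51))/2 = (0.00826446 + 0.000384468)/2 = 0.00432447.
Integral + boundary = 0.0756257.
Correction k=1: B_{2}/2! · (f^{(1)}(51) − f^{(1)}(11)) = 1/12 · (-1.50772e-05 − (-0.00150263)) = 0.000123963.
Partial sum through k=1: 0.0757497.
Correction k=2: B_{4}/4! · (f^{(3)}(51) − f^{(3)}(11)) = −1/720 · (-6.95601e-08 − (-0.000149021)) = -2.06877e-07.
Partial sum through k=2: 0.0757495.
Correction k=3: B_{6}/6! · (f^{(5)}(51) − f^{(5)}(11)) = 1/30240 · (-8.02308e-10 − (-3.69474e-05)) = 1.22178e-09.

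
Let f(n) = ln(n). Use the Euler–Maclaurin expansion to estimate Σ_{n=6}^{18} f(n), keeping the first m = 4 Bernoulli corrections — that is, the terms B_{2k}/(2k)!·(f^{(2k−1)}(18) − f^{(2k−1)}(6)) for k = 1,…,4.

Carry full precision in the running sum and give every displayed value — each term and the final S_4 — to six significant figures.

S_4 ≈ 31.6080

∫_6^18 ln(x) dx evaluates to 29.2761.
½[f(6) + f(18)] = ½[1.79176 + 2.89037] = 2.34107.
Integral + boundary = 31.6172.
k=1: B_{2}/(2)! × [f^{(1)}(18) − f^{(1)}(6)] = 1/12 × (0.0555556 − 0.166667) = -0.00925926.
Running total after k=1: 31.6079.
k=2: B_{4}/(4)! × [f^{(3)}(18) − f^{(3)}(6)] = −1/720 × (0.000342936 − 0.00925926) = 1.23838e-05.
Running total after k=2: 31.6080.
k=3: B_{6}/(6)! × [f^{(5)}(18) − f^{(5)}(6)] = 1/30240 × (1.27013e-05 − 0.00308642) = -1.01644e-07.
Running total after k=3: 31.6080.
k=4: B_{8}/(8)! × [f^{(7)}(18) − f^{(7)}(6)] = −1/1209600 × (1.17605e-06 − 0.00257202) = 2.12536e-09.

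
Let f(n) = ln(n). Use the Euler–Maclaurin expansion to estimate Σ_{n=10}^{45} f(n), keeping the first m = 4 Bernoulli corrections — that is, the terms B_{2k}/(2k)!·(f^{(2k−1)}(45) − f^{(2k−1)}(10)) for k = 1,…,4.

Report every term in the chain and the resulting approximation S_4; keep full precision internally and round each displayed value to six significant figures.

The integral term ∫_10^45 ln(x) dx = 113.274.
½[f(10) + f(45)] = ½[2.30259 + 3.80666] = 3.05462.
Integral + boundary = 116.329.
k=1: B_{2}/(2)! × [f^{(1)}(45) − f^{(1)}(10)] = 1/12 × (0.0222222 − 0.100000) = -0.00648148.
After k=1: 116.322.
k=2: B_{4}/(4)! × [f^{(3)}(45) − f^{(3)}(10)] = −1/720 × (2.19479e-05 − 0.00200000) = 2.74729e-06.
After k=2: 116.322.
k=3: B_{6}/(6)! × [f^{(5)}(45) − f^{(5)}(10)] = 1/30240 × (1.30061e-07 − 0.000240000) = -7.93221e-09.
After k=3: 116.322.
k=4: B_{8}/(8)! × [f^{(7)}(45) − f^{(7)}(10)] = −1/1209600 × (1.92684e-09 − 7.20000e-05) = 5.95222e-11.

S_4 ≈ 116.322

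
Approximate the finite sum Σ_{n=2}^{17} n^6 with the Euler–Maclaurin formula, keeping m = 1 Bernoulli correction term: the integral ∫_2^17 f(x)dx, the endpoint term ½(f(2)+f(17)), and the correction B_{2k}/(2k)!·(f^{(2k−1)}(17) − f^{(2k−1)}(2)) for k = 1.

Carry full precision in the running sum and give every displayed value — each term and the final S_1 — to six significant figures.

S_1 ≈ 7.13985e+07

The integral term ∫_2^17 x^6 dx = 5.86198e+07.
½[f(2) + f(17)] = ½[64.0000 + 2.41376e+07] = 1.20688e+07.
So far: 7.06886e+07.
Order-1 term: 1/12 · (8.51914e+06 − 192.000) = 709912.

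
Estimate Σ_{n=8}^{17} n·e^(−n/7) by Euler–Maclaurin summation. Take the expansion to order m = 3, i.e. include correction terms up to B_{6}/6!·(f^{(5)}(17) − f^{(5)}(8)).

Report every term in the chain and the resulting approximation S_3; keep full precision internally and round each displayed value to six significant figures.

S_3 ≈ 20.6922

∫_8^17 x·e^(−x/7) dx evaluates to 18.6739.
Boundary: ½(f(8) + f(17)) = ½(2.55125 + 1.49877) = 2.02501.
So far: 20.6989.
Order-1 term: 1/12 · (-0.125947 − (-0.0455581)) = -0.00669905.
Partial sum through k=1: 20.6922.
Order-2 term: −1/720 · (0.00102814 − 0.0120868) = 1.53593e-05.
Partial sum through k=2: 20.6922.
Order-3 term: 1/30240 · (9.44207e-05 − 0.000512315) = -1.38193e-08.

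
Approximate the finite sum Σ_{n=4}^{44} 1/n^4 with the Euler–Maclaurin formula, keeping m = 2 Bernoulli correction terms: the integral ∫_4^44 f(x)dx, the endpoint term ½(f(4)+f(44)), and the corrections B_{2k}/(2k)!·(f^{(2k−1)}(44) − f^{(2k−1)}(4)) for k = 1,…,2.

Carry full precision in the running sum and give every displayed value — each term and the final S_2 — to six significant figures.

∫_4^44 1/x^4 dx evaluates to 0.00520442.
Boundary: ½(f(4) + f(44)) = ½(0.00390625 + 2.66802e-07) = 0.00195326.
Running total after boundary: 0.00715768.
k=1: B_{2}/(2)! × [f^{(1)}(44) − f^{(1)}(4)] = 1/12 × (-2.42547e-08 − (-0.00390625)) = 0.000325519.
After k=1: 0.00748320.
k=2: B_{4}/(4)! × [f^{(3)}(44) − f^{(3)}(4)] = −1/720 × (-3.75848e-10 − (-0.00732422)) = -1.01725e-05.

S_2 ≈ 0.00747302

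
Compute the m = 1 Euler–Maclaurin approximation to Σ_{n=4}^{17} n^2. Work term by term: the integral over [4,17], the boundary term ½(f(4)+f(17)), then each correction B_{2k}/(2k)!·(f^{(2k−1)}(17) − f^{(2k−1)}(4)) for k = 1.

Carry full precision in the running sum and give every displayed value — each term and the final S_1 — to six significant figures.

S_1 ≈ 1771.00

Integral: ∫_4^17 x^2 dx = 1616.33.
Boundary: ½(f(4) + f(17)) = ½(16.0000 + 289.000) = 152.500.
Integral + boundary = 1768.83.
k=1: B_{2}/(2)! × [f^{(1)}(17) − f^{(1)}(4)] = 1/12 × (34.0000 − 8.00000) = 2.16667.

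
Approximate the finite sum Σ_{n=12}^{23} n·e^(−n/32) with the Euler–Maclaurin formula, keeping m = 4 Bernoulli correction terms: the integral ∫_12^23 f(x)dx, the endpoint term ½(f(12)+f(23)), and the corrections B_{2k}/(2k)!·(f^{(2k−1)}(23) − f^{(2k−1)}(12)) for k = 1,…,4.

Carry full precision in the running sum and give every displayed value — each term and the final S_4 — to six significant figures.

Integral: ∫_12^23 x·e^(−x/32) dx = 109.948.
Endpoint term: (f(12) + f(23))/2 = (8.24747 + 11.2093)/2 = 9.72839.
Integral + boundary = 119.676.
k=1: B_{2}/(2)! × [f^{(1)}(23) − f^{(1)}(12)] = 1/12 × (0.137070 − 0.429556) = -0.0243738.
Running total after k=1: 119.652.
k=2: B_{4}/(4)! × [f^{(3)}(23) − f^{(3)}(12)] = −1/720 × (0.00108573 − 0.00176185) = 9.39049e-07.
Running total after k=2: 119.652.
k=3: B_{6}/(6)! × [f^{(5)}(23) − f^{(5)}(12)] = 1/30240 × (1.98986e-06 − 3.03146e-06) = -3.44445e-11.
Running total after k=3: 119.652.
k=4: B_{8}/(8)! × [f^{(7)}(23) − f^{(7)}(12)] = −1/1209600 × (2.85100e-09 − 4.24058e-09) = 1.14880e-15.

S_4 ≈ 119.652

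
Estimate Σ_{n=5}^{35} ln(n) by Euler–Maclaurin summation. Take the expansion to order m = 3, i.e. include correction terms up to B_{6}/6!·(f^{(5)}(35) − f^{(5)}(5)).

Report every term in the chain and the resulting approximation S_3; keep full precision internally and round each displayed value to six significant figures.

S_3 ≈ 88.9581

The integral term ∫_5^35 ln(x) dx = 86.3900.
½[f(5) + f(35)] = ½[1.60944 + 3.55535] = 2.58239.
So far: 88.9724.
Order-1 term: 1/12 · (0.0285714 − 0.200000) = -0.0142857.
After k=1: 88.9581.
Order-2 term: −1/720 · (4.66472e-05 − 0.0160000) = 2.21574e-05.
After k=2: 88.9581.
Order-3 term: 1/30240 · (4.56952e-07 − 0.00768000) = -2.53953e-07.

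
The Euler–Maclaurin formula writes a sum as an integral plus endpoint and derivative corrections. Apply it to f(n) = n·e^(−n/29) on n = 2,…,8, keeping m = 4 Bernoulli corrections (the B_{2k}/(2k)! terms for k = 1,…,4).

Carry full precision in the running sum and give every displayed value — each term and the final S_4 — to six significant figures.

The integral term ∫_2^8 x·e^(−x/29) dx = 24.7710.
Boundary: ½(f(2) + f(8)) = ½(1.86672 + 6.07134) = 3.96903.
So far: 28.7401.
Correction k=1: B_{2}/2! · (f^{(1)}(8) − f^{(1)}(2)) = 1/12 · (0.549561 − 0.868989) = -0.0266190.
After k=1: 28.7134.
Correction k=2: B_{4}/4! · (f^{(3)}(8) − f^{(3)}(2)) = −1/720 · (0.00245826 − 0.00325292) = 1.10370e-06.
After k=2: 28.7134.
Correction k=3: B_{6}/6! · (f^{(5)}(8) − f^{(5)}(2)) = 1/30240 · (5.06903e-06 − 6.50721e-06) = -4.75587e-11.
After k=3: 28.7134.
Correction k=4: B_{8}/8! · (f^{(7)}(8) − f^{(7)}(2)) = −1/1209600 · (8.57913e-09 − 1.08757e-08) = 1.89865e-15.

S_4 ≈ 28.7134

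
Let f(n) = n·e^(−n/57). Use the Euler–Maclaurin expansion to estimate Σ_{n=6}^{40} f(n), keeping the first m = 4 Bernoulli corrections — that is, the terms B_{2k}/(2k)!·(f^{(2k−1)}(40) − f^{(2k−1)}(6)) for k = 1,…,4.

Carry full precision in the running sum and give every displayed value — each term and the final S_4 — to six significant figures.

S_4 ≈ 503.967

∫_6^40 x·e^(−x/57) dx evaluates to 491.407.
Endpoint term: (f(6) + f(40))/2 = (5.40053 + 19.8286)/2 = 12.6146.
Integral + boundary = 504.022.
Order-1 term: 1/12 · (0.147845 − 0.805342) = -0.0547914.
Running total after k=1: 503.967.
Order-2 term: −1/720 · (0.000350654 − 0.000801944) = 6.26792e-07.
Running total after k=2: 503.967.
Order-3 term: 1/30240 · (2.01848e-07 − 4.17364e-07) = -7.12685e-12.
Running total after k=3: 503.967.
Order-4 term: −1/1209600 · (9.10337e-11 − 1.80948e-10) = 7.43337e-17.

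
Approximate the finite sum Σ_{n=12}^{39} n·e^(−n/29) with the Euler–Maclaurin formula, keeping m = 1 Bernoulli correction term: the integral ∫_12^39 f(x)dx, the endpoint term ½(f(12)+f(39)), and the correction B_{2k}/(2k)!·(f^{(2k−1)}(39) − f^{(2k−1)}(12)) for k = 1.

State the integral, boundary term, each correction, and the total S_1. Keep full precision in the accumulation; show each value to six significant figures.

S_1 ≈ 281.228

Integral: ∫_12^39 x·e^(−x/29) dx = 272.220.
½[f(12) + f(39)] = ½[7.93365 + 10.1628] = 9.04823.
Integral + boundary = 281.268.
k=1: B_{2}/(2)! × [f^{(1)}(39) − f^{(1)}(12)] = 1/12 × (-0.0898568 − 0.387563) = -0.0397850.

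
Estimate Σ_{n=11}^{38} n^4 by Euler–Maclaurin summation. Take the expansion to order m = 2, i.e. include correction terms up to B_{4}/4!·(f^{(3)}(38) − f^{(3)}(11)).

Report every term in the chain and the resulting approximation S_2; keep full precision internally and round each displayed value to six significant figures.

Integral: ∫_11^38 x^4 dx = 1.58148e+07.
Boundary: ½(f(11) + f(38)) = ½(14641.0 + 2.08514e+06) = 1.04989e+06.
So far: 1.68647e+07.
k=1: B_{2}/(2)! × [f^{(1)}(38) − f^{(1)}(11)] = 1/12 × (219488 − 5324.00) = 17847.0.
Running total after k=1: 1.68826e+07.
k=2: B_{4}/(4)! × [f^{(3)}(38) − f^{(3)}(11)] = −1/720 × (912.000 − 264.000) = -0.900000.

S_2 ≈ 1.68826e+07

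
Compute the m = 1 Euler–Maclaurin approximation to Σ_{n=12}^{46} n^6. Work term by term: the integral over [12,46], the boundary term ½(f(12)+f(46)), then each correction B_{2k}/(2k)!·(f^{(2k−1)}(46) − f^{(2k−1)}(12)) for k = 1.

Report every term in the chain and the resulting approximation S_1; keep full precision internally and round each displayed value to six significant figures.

The integral term ∫_12^46 x^6 dx = 6.22545e+10.
Boundary: ½(f(12) + f(46)) = ½(2.98598e+06 + 9.47430e+09) = 4.73864e+09.
So far: 6.69932e+10.
Order-1 term: 1/12 · (1.23578e+09 − 1.49299e+06) = 1.02857e+08.

S_1 ≈ 6.70960e+10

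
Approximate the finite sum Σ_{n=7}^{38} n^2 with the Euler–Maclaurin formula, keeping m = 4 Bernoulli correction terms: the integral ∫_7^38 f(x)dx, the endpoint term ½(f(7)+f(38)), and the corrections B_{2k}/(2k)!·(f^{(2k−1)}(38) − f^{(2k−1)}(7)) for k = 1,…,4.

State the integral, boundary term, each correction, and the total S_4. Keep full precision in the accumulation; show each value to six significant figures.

S_4 ≈ 18928.0

∫_7^38 x^2 dx evaluates to 18176.3.
Boundary: ½(f(7) + f(38)) = ½(49.0000 + 1444.00) = 746.500.
Running total after boundary: 18922.8.
Correction k=1: B_{2}/2! · (f^{(1)}(38) − f^{(1)}(7)) = 1/12 · (76.0000 − 14.0000) = 5.16667.
Running total after k=1: 18928.0.
Correction k=2: B_{4}/4! · (f^{(3)}(38) − f^{(3)}(7)) = −1/720 · (0.00000 − 0.00000) = 0.00000.
Running total after k=2: 18928.0.
Correction k=3: B_{6}/6! · (f^{(5)}(38) − f^{(5)}(7)) = 1/30240 · (0.00000 − 0.00000) = 0.00000.
Running total after k=3: 18928.0.
Correction k=4: B_{8}/8! · (f^{(7)}(38) − f^{(7)}(7)) = −1/1209600 · (0.00000 − 0.00000) = 0.00000.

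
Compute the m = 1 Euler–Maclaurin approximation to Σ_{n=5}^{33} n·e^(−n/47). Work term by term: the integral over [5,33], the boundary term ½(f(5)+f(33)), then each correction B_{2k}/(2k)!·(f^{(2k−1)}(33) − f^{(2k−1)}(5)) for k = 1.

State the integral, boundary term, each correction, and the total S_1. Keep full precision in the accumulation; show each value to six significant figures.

∫_5^33 x·e^(−x/47) dx evaluates to 334.160.
Endpoint term: (f(5) + f(33))/2 = (4.49540 + 16.3525)/2 = 10.4239.
Running total after boundary: 344.584.
k=1: B_{2}/(2)! × [f^{(1)}(33) − f^{(1)}(5)] = 1/12 × (0.147605 − 0.803433) = -0.0546524.

S_1 ≈ 344.529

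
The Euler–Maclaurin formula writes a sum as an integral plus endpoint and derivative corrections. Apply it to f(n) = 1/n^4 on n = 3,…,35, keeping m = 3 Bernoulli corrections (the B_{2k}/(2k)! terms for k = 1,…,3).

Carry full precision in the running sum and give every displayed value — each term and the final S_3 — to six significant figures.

S_3 ≈ 0.0198179

∫_3^35 1/x^4 dx evaluates to 0.0123379.
½[f(3) + f(35)] = ½[0.0123457 + 6.66389e-07] = 0.00617317.
Integral + boundary = 0.0185111.
k=1: B_{2}/(2)! × [f^{(1)}(35) − f^{(1)}(3)] = 1/12 × (-7.61587e-08 − (-0.0164609)) = 0.00137174.
Partial sum through k=1: 0.0198828.
k=2: B_{4}/(4)! × [f^{(3)}(35) − f^{(3)}(3)] = −1/720 × (-1.86511e-09 − (-0.0548697)) = -7.62079e-05.
Partial sum through k=2: 0.0198066.
k=3: B_{6}/(6)! × [f^{(5)}(35) − f^{(5)}(3)] = 1/30240 × (-8.52623e-11 − (-0.341411)) = 1.12901e-05.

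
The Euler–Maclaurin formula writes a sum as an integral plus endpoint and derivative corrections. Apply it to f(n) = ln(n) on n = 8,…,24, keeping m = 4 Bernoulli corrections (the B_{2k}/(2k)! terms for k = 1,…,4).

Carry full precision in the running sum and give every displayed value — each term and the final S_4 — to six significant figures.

Integral: ∫_8^24 ln(x) dx = 43.6378.
½[f(8) + f(24)] = ½[2.07944 + 3.17805] = 2.62875.
Integral + boundary = 46.2665.
Correction k=1: B_{2}/2! · (f^{(1)}(24) − f^{(1)}(8)) = 1/12 · (0.0416667 − 0.125000) = -0.00694444.
Running total after k=1: 46.2596.
Correction k=2: B_{4}/4! · (f^{(3)}(24) − f^{(3)}(8)) = −1/720 · (0.000144676 − 0.00390625) = 5.22441e-06.
Running total after k=2: 46.2596.
Correction k=3: B_{6}/6! · (f^{(5)}(24) − f^{(5)}(8)) = 1/30240 · (3.01408e-06 − 0.000732422) = -2.41206e-08.
Running total after k=3: 46.2596.
Correction k=4: B_{8}/8! · (f^{(7)}(24) − f^{(7)}(8)) = −1/1209600 · (1.56983e-07 − 0.000343323) = 2.83702e-10.

S_4 ≈ 46.2596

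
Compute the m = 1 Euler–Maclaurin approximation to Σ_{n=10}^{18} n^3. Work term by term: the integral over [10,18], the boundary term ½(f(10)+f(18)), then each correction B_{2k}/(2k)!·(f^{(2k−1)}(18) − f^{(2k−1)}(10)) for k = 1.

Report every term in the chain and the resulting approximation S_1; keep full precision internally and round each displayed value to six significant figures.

The integral term ∫_10^18 x^3 dx = 23744.0.
½[f(10) + f(18)] = ½[1000.00 + 5832.00] = 3416.00.
Running total after boundary: 27160.0.
Order-1 term: 1/12 · (972.000 − 300.000) = 56.0000.

S_1 ≈ 27216.0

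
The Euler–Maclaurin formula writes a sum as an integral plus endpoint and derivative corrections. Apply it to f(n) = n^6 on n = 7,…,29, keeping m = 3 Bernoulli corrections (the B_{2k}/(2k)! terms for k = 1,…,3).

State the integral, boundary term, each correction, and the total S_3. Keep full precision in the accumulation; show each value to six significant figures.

∫_7^29 x^6 dx evaluates to 2.46415e+09.
Boundary: ½(f(7) + f(29)) = ½(117649 + 5.94823e+08) = 2.97470e+08.
Running total after boundary: 2.76162e+09.
Order-1 term: 1/12 · (1.23067e+08 − 100842) = 1.02472e+07.
Running total after k=1: 2.77187e+09.
Order-2 term: −1/720 · (2.92668e+06 − 41160.0) = -4007.67.
Running total after k=2: 2.77186e+09.
Order-3 term: 1/30240 · (20880.0 − 5040.00) = 0.523810.

S_3 ≈ 2.77186e+09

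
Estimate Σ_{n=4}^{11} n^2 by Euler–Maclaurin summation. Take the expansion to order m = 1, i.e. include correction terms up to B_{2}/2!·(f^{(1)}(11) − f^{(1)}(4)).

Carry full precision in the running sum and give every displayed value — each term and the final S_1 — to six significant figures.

S_1 ≈ 492.000

The integral term ∫_4^11 x^2 dx = 422.333.
Boundary: ½(f(4) + f(11)) = ½(16.0000 + 121.000) = 68.5000.
Integral + boundary = 490.833.
Correction k=1: B_{2}/2! · (f^{(1)}(11) − f^{(1)}(4)) = 1/12 · (22.0000 − 8.00000) = 1.16667.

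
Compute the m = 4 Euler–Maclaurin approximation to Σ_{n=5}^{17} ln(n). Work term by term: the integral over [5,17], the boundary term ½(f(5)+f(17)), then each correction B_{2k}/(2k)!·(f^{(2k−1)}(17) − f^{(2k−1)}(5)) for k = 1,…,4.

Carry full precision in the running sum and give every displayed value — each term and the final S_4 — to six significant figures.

S_4 ≈ 30.3270

∫_5^17 ln(x) dx evaluates to 28.1174.
Boundary: ½(f(5) + f(17)) = ½(1.60944 + 2.83321) = 2.22133.
Integral + boundary = 30.3388.
Order-1 term: 1/12 · (0.0588235 − 0.200000) = -0.0117647.
Running total after k=1: 30.3270.
Order-2 term: −1/720 · (0.000407083 − 0.0160000) = 2.16568e-05.
Running total after k=2: 30.3270.
Order-3 term: 1/30240 · (1.69031e-05 − 0.00768000) = -2.53409e-07.
Running total after k=3: 30.3270.
Order-4 term: −1/1209600 · (1.75465e-06 − 0.00921600) = 7.61760e-09.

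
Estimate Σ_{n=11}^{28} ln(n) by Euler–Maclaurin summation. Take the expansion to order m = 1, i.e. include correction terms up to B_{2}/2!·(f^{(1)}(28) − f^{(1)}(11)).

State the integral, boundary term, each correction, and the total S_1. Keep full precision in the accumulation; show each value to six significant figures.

∫_11^28 ln(x) dx evaluates to 49.9249.
½[f(11) + f(28)] = ½[2.39790 + 3.33220] = 2.86505.
Integral + boundary = 52.7899.
k=1: B_{2}/(2)! × [f^{(1)}(28) − f^{(1)}(11)] = 1/12 × (0.0357143 − 0.0909091) = -0.00459957.

S_1 ≈ 52.7853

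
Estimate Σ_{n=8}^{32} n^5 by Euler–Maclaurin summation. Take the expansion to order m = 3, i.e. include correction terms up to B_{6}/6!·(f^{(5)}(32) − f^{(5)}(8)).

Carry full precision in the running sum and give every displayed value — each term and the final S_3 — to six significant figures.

∫_8^32 x^5 dx evaluates to 1.78913e+08.
½[f(8) + f(32)] = ½[32768.0 + 3.35544e+07] = 1.67936e+07.
Running total after boundary: 1.95707e+08.
Correction k=1: B_{2}/2! · (f^{(1)}(32) − f^{(1)}(8)) = 1/12 · (5.24288e+06 − 20480.0) = 435200.
Partial sum through k=1: 1.96142e+08.
Correction k=2: B_{4}/4! · (f^{(3)}(32) − f^{(3)}(8)) = −1/720 · (61440.0 − 3840.00) = -80.0000.
Partial sum through k=2: 1.96142e+08.
Correction k=3: B_{6}/6! · (f^{(5)}(32) − f^{(5)}(8)) = 1/30240 · (120.000 − 120.000) = 0.00000.

S_3 ≈ 1.96142e+08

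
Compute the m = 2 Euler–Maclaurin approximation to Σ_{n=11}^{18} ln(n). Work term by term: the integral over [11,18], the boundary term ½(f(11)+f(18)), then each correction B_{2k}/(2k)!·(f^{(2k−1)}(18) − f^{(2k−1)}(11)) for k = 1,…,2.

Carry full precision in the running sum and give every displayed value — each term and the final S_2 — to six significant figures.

∫_11^18 ln(x) dx evaluates to 18.6498.
Boundary: ½(f(11) + f(18)) = ½(2.39790 + 2.89037) = 2.64413.
So far: 21.2940.
Correction k=1: B_{2}/2! · (f^{(1)}(18) − f^{(1)}(11)) = 1/12 · (0.0555556 − 0.0909091) = -0.00294613.
Partial sum through k=1: 21.2910.
Correction k=2: B_{4}/4! · (f^{(3)}(18) − f^{(3)}(11)) = −1/720 · (0.000342936 − 0.00150263) = 1.61069e-06.

S_2 ≈ 21.2910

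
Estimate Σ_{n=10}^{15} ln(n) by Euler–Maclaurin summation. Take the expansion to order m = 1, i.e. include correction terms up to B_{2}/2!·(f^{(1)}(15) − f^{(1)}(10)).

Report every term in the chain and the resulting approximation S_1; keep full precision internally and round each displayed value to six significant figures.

S_1 ≈ 15.0974

∫_10^15 ln(x) dx evaluates to 12.5949.
Boundary: ½(f(10) + f(15)) = ½(2.30259 + 2.70805) = 2.50532.
So far: 15.1002.
k=1: B_{2}/(2)! × [f^{(1)}(15) − f^{(1)}(10)] = 1/12 × (0.0666667 − 0.100000) = -0.00277778.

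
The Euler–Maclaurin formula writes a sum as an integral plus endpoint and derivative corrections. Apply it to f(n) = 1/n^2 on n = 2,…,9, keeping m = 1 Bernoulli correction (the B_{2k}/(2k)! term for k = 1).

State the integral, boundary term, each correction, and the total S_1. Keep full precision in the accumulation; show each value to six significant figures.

∫_2^9 1/x^2 dx evaluates to 0.388889.
Boundary: ½(f(2) + f(9)) = ½(0.250000 + 0.0123457) = 0.131173.
Running total after boundary: 0.520062.
Order-1 term: 1/12 · (-0.00274348 − (-0.250000)) = 0.0206047.

S_1 ≈ 0.540666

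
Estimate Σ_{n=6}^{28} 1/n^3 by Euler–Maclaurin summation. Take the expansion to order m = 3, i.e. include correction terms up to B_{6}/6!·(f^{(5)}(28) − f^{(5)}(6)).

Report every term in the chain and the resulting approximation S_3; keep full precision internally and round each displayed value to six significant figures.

Integral: ∫_6^28 1/x^3 dx = 0.0132511.
Boundary: ½(f(6) + f(28)) = ½(0.00462963 + 4.55539e-05) = 0.00233759.
Integral + boundary = 0.0155887.
Order-1 term: 1/12 · (-4.88078e-06 − (-0.00231481)) = 0.000192495.
After k=1: 0.0157812.
Order-2 term: −1/720 · (-1.24510e-07 − (-0.00128601)) = -1.78595e-06.
After k=2: 0.0157794.
Order-3 term: 1/30240 · (-6.67016e-09 − (-0.00150034)) = 4.96143e-08.

S_3 ≈ 0.0157795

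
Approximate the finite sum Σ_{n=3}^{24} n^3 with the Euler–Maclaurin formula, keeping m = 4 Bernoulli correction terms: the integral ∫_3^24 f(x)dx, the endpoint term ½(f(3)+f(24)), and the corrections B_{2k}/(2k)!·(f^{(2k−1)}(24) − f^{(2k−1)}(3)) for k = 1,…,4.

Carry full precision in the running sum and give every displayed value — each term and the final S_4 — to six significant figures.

S_4 ≈ 89991.0

The integral term ∫_3^24 x^3 dx = 82923.8.
Endpoint term: (f(3) + f(24))/2 = (27.0000 + 13824.0)/2 = 6925.50.
Integral + boundary = 89849.2.
Order-1 term: 1/12 · (1728.00 − 27.0000) = 141.750.
Partial sum through k=1: 89991.0.
Order-2 term: −1/720 · (6.00000 − 6.00000) = 0.00000.
Partial sum through k=2: 89991.0.
Order-3 term: 1/30240 · (0.00000 − 0.00000) = 0.00000.
Partial sum through k=3: 89991.0.
Order-4 term: −1/1209600 · (0.00000 − 0.00000) = 0.00000.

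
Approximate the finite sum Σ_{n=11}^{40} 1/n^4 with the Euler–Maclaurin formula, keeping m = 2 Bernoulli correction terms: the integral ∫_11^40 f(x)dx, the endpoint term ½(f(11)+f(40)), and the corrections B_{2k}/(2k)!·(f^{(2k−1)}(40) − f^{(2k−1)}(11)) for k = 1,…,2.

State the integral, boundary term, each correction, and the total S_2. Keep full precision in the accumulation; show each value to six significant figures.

S_2 ≈ 0.000281634

Integral: ∫_11^40 1/x^4 dx = 0.000245230.
Endpoint term: (f(11) + f(40))/2 = (6.83013e-05 + 3.90625e-07)/2 = 3.43460e-05.
Integral + boundary = 0.000279576.
k=1: B_{2}/(2)! × [f^{(1)}(40) − f^{(1)}(11)] = 1/12 × (-3.90625e-08 − (-2.48369e-05)) = 2.06648e-06.
After k=1: 0.000281642.
k=2: B_{4}/(4)! × [f^{(3)}(40) − f^{(3)}(11)] = −1/720 × (-7.32422e-10 − (-6.15790e-06)) = -8.55162e-09.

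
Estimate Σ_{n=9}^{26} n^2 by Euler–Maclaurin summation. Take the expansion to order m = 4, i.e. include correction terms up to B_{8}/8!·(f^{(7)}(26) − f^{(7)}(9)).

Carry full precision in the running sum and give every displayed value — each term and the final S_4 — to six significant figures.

S_4 ≈ 5997.00

Integral: ∫_9^26 x^2 dx = 5615.67.
Endpoint term: (f(9) + f(26))/2 = (81.0000 + 676.000)/2 = 378.500.
Integral + boundary = 5994.17.
Correction k=1: B_{2}/2! · (f^{(1)}(26) − f^{(1)}(9)) = 1/12 · (52.0000 − 18.0000) = 2.83333.
Running total after k=1: 5997.00.
Correction k=2: B_{4}/4! · (f^{(3)}(26) − f^{(3)}(9)) = −1/720 · (0.00000 − 0.00000) = 0.00000.
Running total after k=2: 5997.00.
Correction k=3: B_{6}/6! · (f^{(5)}(26) − f^{(5)}(9)) = 1/30240 · (0.00000 − 0.00000) = 0.00000.
Running total after k=3: 5997.00.
Correction k=4: B_{8}/8! · (f^{(7)}(26) − f^{(7)}(9)) = −1/1209600 · (0.00000 − 0.00000) = 0.00000.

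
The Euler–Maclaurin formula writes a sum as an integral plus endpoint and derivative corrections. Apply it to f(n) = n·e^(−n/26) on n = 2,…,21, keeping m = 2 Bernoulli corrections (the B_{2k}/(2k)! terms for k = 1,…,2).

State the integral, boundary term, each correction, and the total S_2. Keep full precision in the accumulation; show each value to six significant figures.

The integral term ∫_2^21 x·e^(−x/26) dx = 129.227.
Boundary: ½(f(2) + f(21)) = ½(1.85192 + 9.36360) = 5.60776.
So far: 134.835.
k=1: B_{2}/(2)! × [f^{(1)}(21) − f^{(1)}(2)] = 1/12 × (0.0857473 − 0.854733) = -0.0640822.
After k=1: 134.771.
k=2: B_{4}/(4)! × [f^{(3)}(21) − f^{(3)}(2)] = −1/720 × (0.00144603 − 0.00400393) = 3.55263e-06.

S_2 ≈ 134.771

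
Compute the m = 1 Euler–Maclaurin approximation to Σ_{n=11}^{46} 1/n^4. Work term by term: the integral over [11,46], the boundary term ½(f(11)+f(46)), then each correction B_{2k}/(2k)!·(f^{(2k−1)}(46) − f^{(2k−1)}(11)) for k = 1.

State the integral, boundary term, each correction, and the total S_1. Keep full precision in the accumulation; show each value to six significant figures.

The integral term ∫_11^46 1/x^4 dx = 0.000247014.
½[f(11) + f(46)] = ½[6.83013e-05 + 2.23341e-07] = 3.42623e-05.
So far: 0.000281276.
Correction k=1: B_{2}/2! · (f^{(1)}(46) − f^{(1)}(11)) = 1/12 · (-1.94210e-08 − (-2.48369e-05)) = 2.06812e-06.

S_1 ≈ 0.000283344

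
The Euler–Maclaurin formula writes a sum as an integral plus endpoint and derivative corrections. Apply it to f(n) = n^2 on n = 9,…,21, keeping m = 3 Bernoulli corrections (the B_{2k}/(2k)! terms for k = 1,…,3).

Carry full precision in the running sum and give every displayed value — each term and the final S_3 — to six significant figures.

S_3 ≈ 3107.00

∫_9^21 x^2 dx evaluates to 2844.00.
Endpoint term: (f(9) + f(21))/2 = (81.0000 + 441.000)/2 = 261.000.
Running total after boundary: 3105.00.
Order-1 term: 1/12 · (42.0000 − 18.0000) = 2.00000.
After k=1: 3107.00.
Order-2 term: −1/720 · (0.00000 − 0.00000) = 0.00000.
After k=2: 3107.00.
Order-3 term: 1/30240 · (0.00000 − 0.00000) = 0.00000.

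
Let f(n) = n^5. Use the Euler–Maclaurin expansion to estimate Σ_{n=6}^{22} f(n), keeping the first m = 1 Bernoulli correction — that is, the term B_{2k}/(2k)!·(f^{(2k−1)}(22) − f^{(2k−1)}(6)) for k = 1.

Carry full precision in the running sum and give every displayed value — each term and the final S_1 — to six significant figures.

S_1 ≈ 2.15666e+07

∫_6^22 x^5 dx evaluates to 1.88889e+07.
Endpoint term: (f(6) + f(22))/2 = (7776.00 + 5.15363e+06)/2 = 2.58070e+06.
Integral + boundary = 2.14696e+07.
Correction k=1: B_{2}/2! · (f^{(1)}(22) − f^{(1)}(6)) = 1/12 · (1.17128e+06 − 6480.00) = 97066.7.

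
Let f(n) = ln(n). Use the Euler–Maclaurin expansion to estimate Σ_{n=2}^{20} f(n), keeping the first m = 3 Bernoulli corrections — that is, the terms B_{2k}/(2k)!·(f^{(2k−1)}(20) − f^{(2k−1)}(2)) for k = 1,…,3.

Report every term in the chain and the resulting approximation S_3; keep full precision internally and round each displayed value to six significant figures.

The integral term ∫_2^20 ln(x) dx = 40.5284.
Endpoint term: (f(2) + f(20))/2 = (0.693147 + 2.99573)/2 = 1.84444.
So far: 42.3728.
k=1: B_{2}/(2)! × [f^{(1)}(20) − f^{(1)}(2)] = 1/12 × (0.0500000 − 0.500000) = -0.0375000.
Partial sum through k=1: 42.3353.
k=2: B_{4}/(4)! × [f^{(3)}(20) − f^{(3)}(2)] = −1/720 × (0.000250000 − 0.250000) = 0.000346875.
Partial sum through k=2: 42.3356.
k=3: B_{6}/(6)! × [f^{(5)}(20) − f^{(5)}(2)] = 1/30240 × (7.50000e-06 − 0.750000) = -2.48013e-05.

S_3 ≈ 42.3356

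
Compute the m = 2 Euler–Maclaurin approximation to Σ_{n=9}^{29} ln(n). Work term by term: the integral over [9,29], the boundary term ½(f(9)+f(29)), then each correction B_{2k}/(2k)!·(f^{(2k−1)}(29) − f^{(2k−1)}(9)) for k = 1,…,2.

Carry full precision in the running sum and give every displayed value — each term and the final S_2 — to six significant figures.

The integral term ∫_9^29 ln(x) dx = 57.8766.
Boundary: ½(f(9) + f(29)) = ½(2.19722 + 3.36730) = 2.78226.
So far: 60.6588.
Correction k=1: B_{2}/2! · (f^{(1)}(29) − f^{(1)}(9)) = 1/12 · (0.0344828 − 0.111111) = -0.00638570.
Partial sum through k=1: 60.6524.
Correction k=2: B_{4}/4! · (f^{(3)}(29) − f^{(3)}(9)) = −1/720 · (8.20042e-05 − 0.00274348) = 3.69650e-06.

S_2 ≈ 60.6524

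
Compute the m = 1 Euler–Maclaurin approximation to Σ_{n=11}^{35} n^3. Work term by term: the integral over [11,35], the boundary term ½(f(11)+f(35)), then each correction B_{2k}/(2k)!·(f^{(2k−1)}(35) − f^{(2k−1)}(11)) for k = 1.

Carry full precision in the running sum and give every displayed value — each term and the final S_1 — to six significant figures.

Integral: ∫_11^35 x^3 dx = 371496.
Endpoint term: (f(11) + f(35))/2 = (1331.00 + 42875.0)/2 = 22103.0.
So far: 393599.
Correction k=1: B_{2}/2! · (f^{(1)}(35) − f^{(1)}(11)) = 1/12 · (3675.00 − 363.000) = 276.000.

S_1 ≈ 393875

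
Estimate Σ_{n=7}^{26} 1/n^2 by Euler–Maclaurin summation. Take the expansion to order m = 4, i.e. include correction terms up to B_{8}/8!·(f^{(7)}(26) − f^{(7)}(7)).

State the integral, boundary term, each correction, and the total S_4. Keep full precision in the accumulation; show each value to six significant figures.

Integral: ∫_7^26 1/x^2 dx = 0.104396.
Boundary: ½(f(7) + f(26)) = ½(0.0204082 + 0.00147929) = 0.0109437.
Integral + boundary = 0.115339.
Correction k=1: B_{2}/2! · (f^{(1)}(26) − f^{(1)}(7)) = 1/12 · (-0.000113792 − (-0.00583090)) = 0.000476426.
Running total after k=1: 0.115816.
Correction k=2: B_{4}/4! · (f^{(3)}(26) − f^{(3)}(7)) = −1/720 · (-2.01997e-06 − (-0.00142798)) = -1.98050e-06.
Running total after k=2: 0.115814.
Correction k=3: B_{6}/6! · (f^{(5)}(26) − f^{(5)}(7)) = 1/30240 · (-8.96436e-08 − (-0.000874271)) = 2.89081e-08.
Running total after k=3: 0.115814.
Correction k=4: B_{8}/8! · (f^{(7)}(26) − f^{(7)}(7)) = −1/1209600 · (-7.42609e-09 − (-0.000999167)) = -8.26025e-10.

S_4 ≈ 0.115814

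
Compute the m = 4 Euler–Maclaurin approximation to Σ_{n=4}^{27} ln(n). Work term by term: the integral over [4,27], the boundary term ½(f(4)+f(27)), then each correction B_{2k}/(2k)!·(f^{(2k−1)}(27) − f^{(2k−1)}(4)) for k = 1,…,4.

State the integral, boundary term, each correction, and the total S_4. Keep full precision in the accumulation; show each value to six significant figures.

Integral: ∫_4^27 ln(x) dx = 60.4424.
Boundary: ½(f(4) + f(27)) = ½(1.38629 + 3.29584) = 2.34107.
Integral + boundary = 62.7835.
Order-1 term: 1/12 · (0.0370370 − 0.250000) = -0.0177469.
After k=1: 62.7657.
Order-2 term: −1/720 · (0.000101611 − 0.0312500) = 4.32617e-05.
After k=2: 62.7658.
Order-3 term: 1/30240 · (1.67260e-06 − 0.0234375) = -7.74994e-07.
After k=3: 62.7658.
Order-4 term: −1/1209600 · (6.88313e-08 − 0.0439453) = 3.63304e-08.

S_4 ≈ 62.7658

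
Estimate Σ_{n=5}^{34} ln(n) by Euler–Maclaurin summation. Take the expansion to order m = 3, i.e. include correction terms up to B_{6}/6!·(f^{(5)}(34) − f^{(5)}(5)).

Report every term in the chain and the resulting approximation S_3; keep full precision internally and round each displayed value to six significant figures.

The integral term ∫_5^34 ln(x) dx = 82.8491.
½[f(5) + f(34)] = ½[1.60944 + 3.52636] = 2.56790.
So far: 85.4170.
Order-1 term: 1/12 · (0.0294118 − 0.200000) = -0.0142157.
Running total after k=1: 85.4028.
Order-2 term: −1/720 · (5.08854e-05 − 0.0160000) = 2.21515e-05.
Running total after k=2: 85.4028.
Order-3 term: 1/30240 · (5.28222e-07 − 0.00768000) = -2.53951e-07.

S_3 ≈ 85.4028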